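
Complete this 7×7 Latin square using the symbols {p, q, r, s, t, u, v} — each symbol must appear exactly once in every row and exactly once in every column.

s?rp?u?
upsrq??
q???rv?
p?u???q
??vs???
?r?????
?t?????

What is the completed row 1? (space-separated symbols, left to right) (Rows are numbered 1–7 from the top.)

At row 2, column 6: row 2 has {p,q,r,s,u}; column 6 has {u,v}; that leaves t.
At row 2, column 7: row 2 has {p,q,r,s,t,u}; column 7 has {q}; that leaves v.
At row 1, column 7: row 1 has {p,r,s,u}; column 7 has {q,v}; that leaves t.
At row 1, column 5: row 1 has {p,r,s,t,u}; column 5 has {q,r}; that leaves v.
At row 1, column 2: row 1 has {p,r,s,t,u,v}; column 2 has {p,r,t}; that leaves q.

s q r p v u t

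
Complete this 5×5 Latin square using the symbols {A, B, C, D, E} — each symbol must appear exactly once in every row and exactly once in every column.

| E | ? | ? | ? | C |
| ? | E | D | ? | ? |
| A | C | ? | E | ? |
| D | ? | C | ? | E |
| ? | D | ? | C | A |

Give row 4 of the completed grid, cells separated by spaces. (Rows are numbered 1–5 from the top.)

D A C B E

(r2,c5): row 2 has {D,E}; column 5 has {A,C,E}, so it must be B.
(r3,c3): row 3 has {A,C,E}; column 3 has {C,D}, so it must be B.
(r3,c5): row 3 has {A,B,C,E}; column 5 has {A,B,C,E}, so it must be D.
(r5,c1): row 5 has {A,C,D}; column 1 has {A,D,E}, so it must be B.
(r5,c3): row 5 has {A,B,C,D}; column 3 has {B,C,D}, so it must be E.
(r1,c3): row 1 has {C,E}; column 3 has {B,C,D,E}, so it must be A.
(r2,c1): row 2 has {B,D,E}; column 1 has {A,B,D,E}, so it must be C.
(r2,c4): row 2 has {B,C,D,E}; column 4 has {C,E}, so it must be A.
(r4,c4): row 4 has {C,D,E}; column 4 has {A,C,E}, so it must be B.
(r1,c2): row 1 has {A,C,E}; column 2 has {C,D,E}, so it must be B.
(r1,c4): row 1 has {A,B,C,E}; column 4 has {A,B,C,E}, so it must be D.
(r4,c2): row 4 has {B,C,D,E}; column 2 has {B,C,D,E}, so it must be A.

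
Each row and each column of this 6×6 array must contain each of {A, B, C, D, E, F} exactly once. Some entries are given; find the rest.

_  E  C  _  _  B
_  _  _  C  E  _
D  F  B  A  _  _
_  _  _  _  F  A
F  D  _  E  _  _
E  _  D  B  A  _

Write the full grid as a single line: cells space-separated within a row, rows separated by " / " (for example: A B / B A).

A E C F D B / B A F C E D / D F B A C E / C B E D F A / F D A E B C / E C D B A F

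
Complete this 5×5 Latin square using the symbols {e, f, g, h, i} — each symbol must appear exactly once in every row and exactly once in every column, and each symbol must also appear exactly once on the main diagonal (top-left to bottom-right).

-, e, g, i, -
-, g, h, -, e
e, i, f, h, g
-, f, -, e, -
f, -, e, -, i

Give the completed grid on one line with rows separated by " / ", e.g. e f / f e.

h e g i f / i g h f e / e i f h g / g f i e h / f h e g i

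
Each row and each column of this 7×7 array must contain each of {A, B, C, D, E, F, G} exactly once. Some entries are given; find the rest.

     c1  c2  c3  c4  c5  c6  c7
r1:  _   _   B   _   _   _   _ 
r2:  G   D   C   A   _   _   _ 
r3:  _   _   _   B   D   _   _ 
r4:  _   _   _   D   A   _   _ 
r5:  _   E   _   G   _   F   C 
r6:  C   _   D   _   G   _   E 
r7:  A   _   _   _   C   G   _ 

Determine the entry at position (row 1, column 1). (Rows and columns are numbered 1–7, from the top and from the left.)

Cell (r5,c3): row 5 has {C,E,F,G}; column 3 has {B,C,D} → A.
Cell (r5,c5): row 5 has {A,C,E,F,G}; column 5 has {A,C,D,G} → B.
Cell (r6,c4): row 6 has {C,D,E,G}; column 4 has {A,B,D,G} → F.
Cell (r7,c4): row 7 has {A,C,G}; column 4 has {A,B,D,F,G} → E.
Cell (r1,c4): row 1 has {B}; column 4 has {A,B,D,E,F,G} → C.
Cell (r5,c1): row 5 has {A,B,C,E,F,G}; column 1 has {A,C,G} → D.
Cell (r7,c3): row 7 has {A,C,E,G}; column 3 has {A,B,C,D} → F.
Cell (r7,c2): row 7 has {A,C,E,F,G}; column 2 has {D,E} → B.
Cell (r7,c7): row 7 has {A,B,C,E,F,G}; column 7 has {C,E} → D.
Cell (r6,c2): row 6 has {C,D,E,F,G}; column 2 has {B,D,E} → A.
Cell (r6,c6): row 6 has {A,C,D,E,F,G}; column 6 has {F,G} → B.
Cell (r2,c6): row 2 has {A,C,D,G}; column 6 has {B,F,G} → E.
Cell (r4,c6): row 4 has {A,D}; column 6 has {B,E,F,G} → C.
Cell (r2,c5): row 2 has {A,C,D,E,G}; column 5 has {A,B,C,D,G} → F.
Cell (r2,c7): row 2 has {A,C,D,E,F,G}; column 7 has {C,D,E} → B.
Cell (r3,c6): row 3 has {B,D}; column 6 has {B,C,E,F,G} → A.
Cell (r1,c5): row 1 has {B,C}; column 5 has {A,B,C,D,F,G} → E.
Cell (r1,c6): row 1 has {B,C,E}; column 6 has {A,B,C,E,F,G} → D.
Cell (r1,c1): row 1 has {B,C,D,E}; column 1 has {A,C,D,G} → F.

F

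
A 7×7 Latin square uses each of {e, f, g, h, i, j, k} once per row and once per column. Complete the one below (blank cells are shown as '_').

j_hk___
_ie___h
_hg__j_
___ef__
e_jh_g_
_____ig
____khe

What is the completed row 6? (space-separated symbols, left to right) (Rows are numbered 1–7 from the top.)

(r4,c6): row 4 has {e,f}; column 6 has {g,h,i,j}, so it must be k.
(r5,c5): row 5 has {e,g,h,j}; column 5 has {f,k}, so it must be i.
(r2,c6): row 2 has {e,h,i}; column 6 has {g,h,i,j,k}, so it must be f.
(r3,c5): row 3 has {g,h,j}; column 5 has {f,i,k}, so it must be e.
(r4,c3): row 4 has {e,f,k}; column 3 has {e,g,h,j}, so it must be i.
(r4,c7): row 4 has {e,f,i,k}; column 7 has {e,g,h}, so it must be j.
(r7,c3): row 7 has {e,h,k}; column 3 has {e,g,h,i,j}, so it must be f.
(r1,c5): row 1 has {h,j,k}; column 5 has {e,f,i,k}, so it must be g.
(r1,c6): row 1 has {g,h,j,k}; column 6 has {f,g,h,i,j,k}, so it must be e.
(r2,c5): row 2 has {e,f,h,i}; column 5 has {e,f,g,i,k}, so it must be j.
(r4,c2): row 4 has {e,f,i,j,k}; column 2 has {h,i}, so it must be g.
(r6,c3): row 6 has {g,i}; column 3 has {e,f,g,h,i,j}, so it must be k.
(r6,c5): row 6 has {g,i,k}; column 5 has {e,f,g,i,j,k}, so it must be h.
(r7,c2): row 7 has {e,f,h,k}; column 2 has {g,h,i}, so it must be j.
(r1,c2): row 1 has {e,g,h,j,k}; column 2 has {g,h,i,j}, so it must be f.
(r1,c7): row 1 has {e,f,g,h,j,k}; column 7 has {e,g,h,j}, so it must be i.
(r2,c4): row 2 has {e,f,h,i,j}; column 4 has {e,h,k}, so it must be g.
(r4,c1): row 4 has {e,f,g,i,j,k}; column 1 has {e,j}, so it must be h.
(r5,c2): row 5 has {e,g,h,i,j}; column 2 has {f,g,h,i,j}, so it must be k.
(r5,c7): row 5 has {e,g,h,i,j,k}; column 7 has {e,g,h,i,j}, so it must be f.
(r6,c1): row 6 has {g,h,i,k}; column 1 has {e,h,j}, so it must be f.
(r6,c2): row 6 has {f,g,h,i,k}; column 2 has {f,g,h,i,j,k}, so it must be e.
(r6,c4): row 6 has {e,f,g,h,i,k}; column 4 has {e,g,h,k}, so it must be j.

f e k j h i g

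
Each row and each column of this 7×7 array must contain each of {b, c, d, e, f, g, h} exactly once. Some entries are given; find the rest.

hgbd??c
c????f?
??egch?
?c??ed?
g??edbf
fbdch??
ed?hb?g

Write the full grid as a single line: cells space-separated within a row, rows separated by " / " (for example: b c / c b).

(r1,c5) = f
(r1,c6) = e
(r2,c4) = b
(r2,c5) = g
(r3,c2) = f
(r4,c1) = b
(r4,c4) = f
(r4,c7) = h
(r5,c2) = h
(r5,c3) = c
(r6,c6) = g
(r6,c7) = e
(r7,c3) = f
(r7,c6) = c
(r2,c2) = e
(r2,c3) = h
(r2,c7) = d
(r3,c1) = d
(r3,c7) = b
(r4,c3) = g

h g b d f e c / c e h b g f d / d f e g c h b / b c g f e d h / g h c e d b f / f b d c h g e / e d f h b c g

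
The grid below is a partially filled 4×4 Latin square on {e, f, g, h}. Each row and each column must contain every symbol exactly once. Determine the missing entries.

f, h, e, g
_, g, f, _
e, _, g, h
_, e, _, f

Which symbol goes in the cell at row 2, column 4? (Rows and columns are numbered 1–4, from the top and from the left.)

e

(r2,c1) = h
(r2,c4) = e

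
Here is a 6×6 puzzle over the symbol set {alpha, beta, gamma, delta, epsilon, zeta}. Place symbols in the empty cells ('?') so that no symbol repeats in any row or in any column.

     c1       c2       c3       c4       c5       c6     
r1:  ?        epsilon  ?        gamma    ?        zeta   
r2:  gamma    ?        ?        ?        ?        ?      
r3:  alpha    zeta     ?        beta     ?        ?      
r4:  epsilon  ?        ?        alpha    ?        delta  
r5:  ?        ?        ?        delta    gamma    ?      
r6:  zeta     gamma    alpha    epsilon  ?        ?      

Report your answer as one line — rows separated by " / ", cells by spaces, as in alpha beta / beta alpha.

At row 2, column 4: row 2 has {gamma}; column 4 has {alpha,beta,gamma,delta,epsilon}; that leaves zeta.
At row 4, column 2: row 4 has {alpha,delta,epsilon}; column 2 has {gamma,epsilon,zeta}; that leaves beta.
At row 4, column 5: row 4 has {alpha,beta,delta,epsilon}; column 5 has {gamma}; that leaves zeta.
At row 5, column 1: row 5 has {gamma,delta}; column 1 has {alpha,gamma,epsilon,zeta}; that leaves beta.
At row 5, column 2: row 5 has {beta,gamma,delta}; column 2 has {beta,gamma,epsilon,zeta}; that leaves alpha.
At row 5, column 6: row 5 has {alpha,beta,gamma,delta}; column 6 has {delta,zeta}; that leaves epsilon.
At row 6, column 6: row 6 has {alpha,gamma,epsilon,zeta}; column 6 has {delta,epsilon,zeta}; that leaves beta.
At row 1, column 1: row 1 has {gamma,epsilon,zeta}; column 1 has {alpha,beta,gamma,epsilon,zeta}; that leaves delta.
At row 1, column 3: row 1 has {gamma,delta,epsilon,zeta}; column 3 has {alpha}; that leaves beta.
At row 1, column 5: row 1 has {beta,gamma,delta,epsilon,zeta}; column 5 has {gamma,zeta}; that leaves alpha.
At row 2, column 2: row 2 has {gamma,zeta}; column 2 has {alpha,beta,gamma,epsilon,zeta}; that leaves delta.
At row 2, column 3: row 2 has {gamma,delta,zeta}; column 3 has {alpha,beta}; that leaves epsilon.
At row 2, column 5: row 2 has {gamma,delta,epsilon,zeta}; column 5 has {alpha,gamma,zeta}; that leaves beta.
At row 2, column 6: row 2 has {beta,gamma,delta,epsilon,zeta}; column 6 has {beta,delta,epsilon,zeta}; that leaves alpha.
At row 3, column 6: row 3 has {alpha,beta,zeta}; column 6 has {alpha,beta,delta,epsilon,zeta}; that leaves gamma.
At row 4, column 3: row 4 has {alpha,beta,delta,epsilon,zeta}; column 3 has {alpha,beta,epsilon}; that leaves gamma.
At row 5, column 3: row 5 has {alpha,beta,gamma,delta,epsilon}; column 3 has {alpha,beta,gamma,epsilon}; that leaves zeta.
At row 6, column 5: row 6 has {alpha,beta,gamma,epsilon,zeta}; column 5 has {alpha,beta,gamma,zeta}; that leaves delta.
At row 3, column 3: row 3 has {alpha,beta,gamma,zeta}; column 3 has {alpha,beta,gamma,epsilon,zeta}; that leaves delta.
At row 3, column 5: row 3 has {alpha,beta,gamma,delta,zeta}; column 5 has {alpha,beta,gamma,delta,zeta}; that leaves epsilon.

delta epsilon beta gamma alpha zeta / gamma delta epsilon zeta beta alpha / alpha zeta delta beta epsilon gamma / epsilon beta gamma alpha zeta delta / beta alpha zeta delta gamma epsilon / zeta gamma alpha epsilon delta beta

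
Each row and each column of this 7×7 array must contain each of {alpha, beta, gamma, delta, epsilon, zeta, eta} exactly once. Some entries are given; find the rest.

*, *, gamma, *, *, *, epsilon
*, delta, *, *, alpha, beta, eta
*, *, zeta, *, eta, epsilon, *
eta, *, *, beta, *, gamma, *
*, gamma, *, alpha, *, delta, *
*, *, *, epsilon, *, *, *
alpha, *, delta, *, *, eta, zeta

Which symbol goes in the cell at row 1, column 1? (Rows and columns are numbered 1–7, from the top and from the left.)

(r2,c3): row 2 has {alpha,beta,delta,eta}; column 3 has {gamma,delta,zeta}, so it must be epsilon.
(r4,c3): row 4 has {beta,gamma,eta}; column 3 has {gamma,delta,epsilon,zeta}, so it must be alpha.
(r4,c7): row 4 has {alpha,beta,gamma,eta}; column 7 has {epsilon,zeta,eta}, so it must be delta.
(r5,c7): row 5 has {alpha,gamma,delta}; column 7 has {delta,epsilon,zeta,eta}, so it must be beta.
(r7,c4): row 7 has {alpha,delta,zeta,eta}; column 4 has {alpha,beta,epsilon}, so it must be gamma.
(r2,c4): row 2 has {alpha,beta,delta,epsilon,eta}; column 4 has {alpha,beta,gamma,epsilon}, so it must be zeta.
(r3,c4): row 3 has {epsilon,zeta,eta}; column 4 has {alpha,beta,gamma,epsilon,zeta}, so it must be delta.
(r5,c3): row 5 has {alpha,beta,gamma,delta}; column 3 has {alpha,gamma,delta,epsilon,zeta}, so it must be eta.
(r6,c3): row 6 has {epsilon}; column 3 has {alpha,gamma,delta,epsilon,zeta,eta}, so it must be beta.
(r1,c4): row 1 has {gamma,epsilon}; column 4 has {alpha,beta,gamma,delta,epsilon,zeta}, so it must be eta.
(r2,c1): row 2 has {alpha,beta,delta,epsilon,zeta,eta}; column 1 has {alpha,eta}, so it must be gamma.
(r3,c1): row 3 has {delta,epsilon,zeta,eta}; column 1 has {alpha,gamma,eta}, so it must be beta.
(r3,c2): row 3 has {beta,delta,epsilon,zeta,eta}; column 2 has {gamma,delta}, so it must be alpha.
(r3,c7): row 3 has {alpha,beta,delta,epsilon,zeta,eta}; column 7 has {beta,delta,epsilon,zeta,eta}, so it must be gamma.
(r6,c7): row 6 has {beta,epsilon}; column 7 has {beta,gamma,delta,epsilon,zeta,eta}, so it must be alpha.
(r6,c6): row 6 has {alpha,beta,epsilon}; column 6 has {beta,gamma,delta,epsilon,eta}, so it must be zeta.
(r1,c6): row 1 has {gamma,epsilon,eta}; column 6 has {beta,gamma,delta,epsilon,zeta,eta}, so it must be alpha.
(r6,c1): row 6 has {alpha,beta,epsilon,zeta}; column 1 has {alpha,beta,gamma,eta}, so it must be delta.
(r6,c2): row 6 has {alpha,beta,delta,epsilon,zeta}; column 2 has {alpha,gamma,delta}, so it must be eta.
(r6,c5): row 6 has {alpha,beta,delta,epsilon,zeta,eta}; column 5 has {alpha,eta}, so it must be gamma.
(r1,c1): row 1 has {alpha,gamma,epsilon,eta}; column 1 has {alpha,beta,gamma,delta,eta}, so it must be zeta.

zeta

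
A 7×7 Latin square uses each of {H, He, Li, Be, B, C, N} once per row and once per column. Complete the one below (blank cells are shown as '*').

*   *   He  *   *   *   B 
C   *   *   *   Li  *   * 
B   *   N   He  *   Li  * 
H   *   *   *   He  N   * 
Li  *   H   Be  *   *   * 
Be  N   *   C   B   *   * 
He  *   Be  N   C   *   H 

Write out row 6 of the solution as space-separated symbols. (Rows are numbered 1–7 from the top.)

Be N Li C B H He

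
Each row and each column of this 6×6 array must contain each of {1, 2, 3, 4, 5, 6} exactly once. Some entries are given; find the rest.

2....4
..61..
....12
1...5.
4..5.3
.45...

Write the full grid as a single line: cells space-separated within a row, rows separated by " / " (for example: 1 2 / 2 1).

Cell (r2,c6): row 2 has {1,6}; column 6 has {2,3,4} → 5.
Cell (r4,c6): row 4 has {1,5}; column 6 has {2,3,4,5} → 6.
Cell (r6,c6): row 6 has {4,5}; column 6 has {2,3,4,5,6} → 1.
Cell (r2,c1): row 2 has {1,5,6}; column 1 has {1,2,4} → 3.
Cell (r2,c2): row 2 has {1,3,5,6}; column 2 has {4} → 2.
Cell (r2,c5): row 2 has {1,2,3,5,6}; column 5 has {1,5} → 4.
Cell (r4,c2): row 4 has {1,5,6}; column 2 has {2,4} → 3.
Cell (r6,c1): row 6 has {1,4,5}; column 1 has {1,2,3,4} → 6.
Cell (r3,c1): row 3 has {1,2}; column 1 has {1,2,3,4,6} → 5.
Cell (r3,c2): row 3 has {1,2,5}; column 2 has {2,3,4} → 6.
Cell (r5,c2): row 5 has {3,4,5}; column 2 has {2,3,4,6} → 1.
Cell (r5,c3): row 5 has {1,3,4,5}; column 3 has {5,6} → 2.
Cell (r5,c5): row 5 has {1,2,3,4,5}; column 5 has {1,4,5} → 6.
Cell (r1,c2): row 1 has {2,4}; column 2 has {1,2,3,4,6} → 5.
Cell (r1,c5): row 1 has {2,4,5}; column 5 has {1,4,5,6} → 3.
Cell (r4,c3): row 4 has {1,3,5,6}; column 3 has {2,5,6} → 4.
Cell (r4,c4): row 4 has {1,3,4,5,6}; column 4 has {1,5} → 2.
Cell (r6,c4): row 6 has {1,4,5,6}; column 4 has {1,2,5} → 3.
Cell (r6,c5): row 6 has {1,3,4,5,6}; column 5 has {1,3,4,5,6} → 2.
Cell (r1,c3): row 1 has {2,3,4,5}; column 3 has {2,4,5,6} → 1.
Cell (r1,c4): row 1 has {1,2,3,4,5}; column 4 has {1,2,3,5} → 6.
Cell (r3,c3): row 3 has {1,2,5,6}; column 3 has {1,2,4,5,6} → 3.
Cell (r3,c4): row 3 has {1,2,3,5,6}; column 4 has {1,2,3,5,6} → 4.

2 5 1 6 3 4 / 3 2 6 1 4 5 / 5 6 3 4 1 2 / 1 3 4 2 5 6 / 4 1 2 5 6 3 / 6 4 5 3 2 1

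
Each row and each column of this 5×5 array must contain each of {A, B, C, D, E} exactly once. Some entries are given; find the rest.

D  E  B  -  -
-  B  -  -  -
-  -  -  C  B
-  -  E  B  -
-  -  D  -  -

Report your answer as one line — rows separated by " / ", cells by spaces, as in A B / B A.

D E B A C / A B C D E / E D A C B / C A E B D / B C D E A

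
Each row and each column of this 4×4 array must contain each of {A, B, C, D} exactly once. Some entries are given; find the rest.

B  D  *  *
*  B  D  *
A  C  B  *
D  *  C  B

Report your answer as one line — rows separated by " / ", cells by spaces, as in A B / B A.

B D A C / C B D A / A C B D / D A C B

(r1,c3): row 1 has {B,D}; column 3 has {B,C,D}, so it must be A.
(r1,c4): row 1 has {A,B,D}; column 4 has {B}, so it must be C.
(r2,c1): row 2 has {B,D}; column 1 has {A,B,D}, so it must be C.
(r2,c4): row 2 has {B,C,D}; column 4 has {B,C}, so it must be A.
(r3,c4): row 3 has {A,B,C}; column 4 has {A,B,C}, so it must be D.
(r4,c2): row 4 has {B,C,D}; column 2 has {B,C,D}, so it must be A.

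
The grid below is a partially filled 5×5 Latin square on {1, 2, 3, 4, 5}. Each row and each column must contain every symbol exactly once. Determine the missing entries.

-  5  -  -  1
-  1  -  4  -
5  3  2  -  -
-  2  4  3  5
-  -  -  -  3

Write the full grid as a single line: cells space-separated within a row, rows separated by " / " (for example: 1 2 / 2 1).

4 5 3 2 1 / 3 1 5 4 2 / 5 3 2 1 4 / 1 2 4 3 5 / 2 4 1 5 3

row 1 has {1,5}; column 3 has {2,4} — only 3 is left for (r1,c3).
row 1 has {1,3,5}; column 4 has {3,4} — only 2 is left for (r1,c4).
row 2 has {1,4}; column 3 has {2,3,4} — only 5 is left for (r2,c3).
row 2 has {1,4,5}; column 5 has {1,3,5} — only 2 is left for (r2,c5).
row 3 has {2,3,5}; column 4 has {2,3,4} — only 1 is left for (r3,c4).
row 3 has {1,2,3,5}; column 5 has {1,2,3,5} — only 4 is left for (r3,c5).
row 4 has {2,3,4,5}; column 1 has {5} — only 1 is left for (r4,c1).
row 5 has {3}; column 2 has {1,2,3,5} — only 4 is left for (r5,c2).
row 5 has {3,4}; column 3 has {2,3,4,5} — only 1 is left for (r5,c3).
row 5 has {1,3,4}; column 4 has {1,2,3,4} — only 5 is left for (r5,c4).
row 1 has {1,2,3,5}; column 1 has {1,5} — only 4 is left for (r1,c1).
row 2 has {1,2,4,5}; column 1 has {1,4,5} — only 3 is left for (r2,c1).
row 5 has {1,3,4,5}; column 1 has {1,3,4,5} — only 2 is left for (r5,c1).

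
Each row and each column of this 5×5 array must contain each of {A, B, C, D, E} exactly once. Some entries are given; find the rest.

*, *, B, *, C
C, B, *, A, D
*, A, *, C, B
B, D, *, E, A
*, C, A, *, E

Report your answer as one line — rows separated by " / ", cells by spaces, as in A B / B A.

row 1 has {B,C}; column 2 has {A,B,C,D} — only E is left for (r1,c2).
row 1 has {B,C,E}; column 4 has {A,C,E} — only D is left for (r1,c4).
row 2 has {A,B,C,D}; column 3 has {A,B} — only E is left for (r2,c3).
row 3 has {A,B,C}; column 3 has {A,B,E} — only D is left for (r3,c3).
row 4 has {A,B,D,E}; column 3 has {A,B,D,E} — only C is left for (r4,c3).
row 5 has {A,C,E}; column 1 has {B,C} — only D is left for (r5,c1).
row 5 has {A,C,D,E}; column 4 has {A,C,D,E} — only B is left for (r5,c4).
row 1 has {B,C,D,E}; column 1 has {B,C,D} — only A is left for (r1,c1).
row 3 has {A,B,C,D}; column 1 has {A,B,C,D} — only E is left for (r3,c1).

A E B D C / C B E A D / E A D C B / B D C E A / D C A B E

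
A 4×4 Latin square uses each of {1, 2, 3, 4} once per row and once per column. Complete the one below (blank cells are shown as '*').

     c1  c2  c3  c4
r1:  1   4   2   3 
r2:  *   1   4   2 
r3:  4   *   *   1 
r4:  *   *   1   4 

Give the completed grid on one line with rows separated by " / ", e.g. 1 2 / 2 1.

1 4 2 3 / 3 1 4 2 / 4 2 3 1 / 2 3 1 4

Cell (r2,c1): row 2 has {1,2,4}; column 1 has {1,4} → 3.
Cell (r3,c3): row 3 has {1,4}; column 3 has {1,2,4} → 3.
Cell (r4,c1): row 4 has {1,4}; column 1 has {1,3,4} → 2.
Cell (r4,c2): row 4 has {1,2,4}; column 2 has {1,4} → 3.
Cell (r3,c2): row 3 has {1,3,4}; column 2 has {1,3,4} → 2.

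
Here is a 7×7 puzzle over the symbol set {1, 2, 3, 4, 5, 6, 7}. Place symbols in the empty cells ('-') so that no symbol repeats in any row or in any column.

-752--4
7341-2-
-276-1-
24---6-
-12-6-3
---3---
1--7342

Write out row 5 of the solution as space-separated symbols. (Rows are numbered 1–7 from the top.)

row 1 has {2,4,5,7}; column 5 has {3,6} — only 1 is left for (r1,c5).
row 1 has {1,2,4,5,7}; column 6 has {1,2,4,6} — only 3 is left for (r1,c6).
row 2 has {1,2,3,4,7}; column 5 has {1,3,6} — only 5 is left for (r2,c5).
row 2 has {1,2,3,4,5,7}; column 7 has {2,3,4} — only 6 is left for (r2,c7).
row 3 has {1,2,6,7}; column 5 has {1,3,5,6} — only 4 is left for (r3,c5).
row 3 has {1,2,4,6,7}; column 7 has {2,3,4,6} — only 5 is left for (r3,c7).
row 4 has {2,4,6}; column 4 has {1,2,3,6,7} — only 5 is left for (r4,c4).
row 4 has {2,4,5,6}; column 5 has {1,3,4,5,6} — only 7 is left for (r4,c5).
row 4 has {2,4,5,6,7}; column 7 has {2,3,4,5,6} — only 1 is left for (r4,c7).
row 5 has {1,2,3,6}; column 4 has {1,2,3,5,6,7} — only 4 is left for (r5,c4).
row 6 has {3}; column 5 has {1,3,4,5,6,7} — only 2 is left for (r6,c5).
row 6 has {2,3}; column 7 has {1,2,3,4,5,6} — only 7 is left for (r6,c7).
row 7 has {1,2,3,4,7}; column 3 has {2,4,5,7} — only 6 is left for (r7,c3).
row 1 has {1,2,3,4,5,7}; column 1 has {1,2,7} — only 6 is left for (r1,c1).
row 3 has {1,2,4,5,6,7}; column 1 has {1,2,6,7} — only 3 is left for (r3,c1).
row 4 has {1,2,4,5,6,7}; column 3 has {2,4,5,6,7} — only 3 is left for (r4,c3).
row 5 has {1,2,3,4,6}; column 1 has {1,2,3,6,7} — only 5 is left for (r5,c1).
row 5 has {1,2,3,4,5,6}; column 6 has {1,2,3,4,6} — only 7 is left for (r5,c6).

5 1 2 4 6 7 3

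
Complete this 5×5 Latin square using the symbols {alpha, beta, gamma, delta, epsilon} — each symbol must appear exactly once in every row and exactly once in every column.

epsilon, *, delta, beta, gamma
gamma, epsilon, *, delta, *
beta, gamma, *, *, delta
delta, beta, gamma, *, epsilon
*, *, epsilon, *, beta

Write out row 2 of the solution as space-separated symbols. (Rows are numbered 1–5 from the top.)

(r1,c2) = alpha
(r2,c5) = alpha
(r3,c3) = alpha
(r3,c4) = epsilon
(r4,c4) = alpha
(r5,c1) = alpha
(r5,c2) = delta
(r5,c4) = gamma
(r2,c3) = beta

gamma epsilon beta delta alpha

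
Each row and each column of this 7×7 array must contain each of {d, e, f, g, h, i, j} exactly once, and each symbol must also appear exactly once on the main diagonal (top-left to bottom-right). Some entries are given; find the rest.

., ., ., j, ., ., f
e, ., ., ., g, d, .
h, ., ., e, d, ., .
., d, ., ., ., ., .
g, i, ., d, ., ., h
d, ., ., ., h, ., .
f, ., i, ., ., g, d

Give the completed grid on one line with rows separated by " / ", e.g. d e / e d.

i g d j e h f / e h f i g d j / h f j e d i g / j d h g i f e / g i e d f j h / d j g f h e i / f e i h j g d

row 1 has {f,j}; column 1 has {d,e,f,g,h}; the diagonal has {d} — only i is left for (r1,c1).
row 1 has {f,i,j}; column 5 has {d,g,h} — only e is left for (r1,c5).
row 1 has {e,f,i,j}; column 6 has {d,g} — only h is left for (r1,c6).
row 4 has {d}; column 1 has {d,e,f,g,h,i} — only j is left for (r4,c1).
row 7 has {d,f,g,i}; column 4 has {d,e,j} — only h is left for (r7,c4).
row 7 has {d,f,g,h,i}; column 5 has {d,e,g,h} — only j is left for (r7,c5).
row 1 has {e,f,h,i,j}; column 2 has {d,i} — only g is left for (r1,c2).
row 1 has {e,f,g,h,i,j}; column 3 has {i} — only d is left for (r1,c3).
row 5 has {d,g,h,i}; column 5 has {d,e,g,h,j}; the diagonal has {d,i} — only f is left for (r5,c5).
row 7 has {d,f,g,h,i,j}; column 2 has {d,g,i} — only e is left for (r7,c2).
row 4 has {d,j}; column 4 has {d,e,h,j}; the diagonal has {d,f,i} — only g is left for (r4,c4).
row 4 has {d,g,j}; column 5 has {d,e,f,g,h,j} — only i is left for (r4,c5).
row 4 has {d,g,i,j}; column 7 has {d,f,h} — only e is left for (r4,c7).
row 3 has {d,e,h}; column 3 has {d,i}; the diagonal has {d,f,g,i} — only j is left for (r3,c3).
row 4 has {d,e,g,i,j}; column 6 has {d,g,h} — only f is left for (r4,c6).
row 5 has {d,f,g,h,i}; column 3 has {d,i,j} — only e is left for (r5,c3).
row 5 has {d,e,f,g,h,i}; column 6 has {d,f,g,h} — only j is left for (r5,c6).
row 6 has {d,h}; column 6 has {d,f,g,h,j}; the diagonal has {d,f,g,i,j} — only e is left for (r6,c6).
row 2 has {d,e,g}; column 2 has {d,e,g,i}; the diagonal has {d,e,f,g,i,j} — only h is left for (r2,c2).
row 2 has {d,e,g,h}; column 3 has {d,e,i,j} — only f is left for (r2,c3).
row 2 has {d,e,f,g,h}; column 4 has {d,e,g,h,j} — only i is left for (r2,c4).
row 2 has {d,e,f,g,h,i}; column 7 has {d,e,f,h} — only j is left for (r2,c7).
row 3 has {d,e,h,j}; column 2 has {d,e,g,h,i} — only f is left for (r3,c2).
row 3 has {d,e,f,h,j}; column 6 has {d,e,f,g,h,j} — only i is left for (r3,c6).
row 3 has {d,e,f,h,i,j}; column 7 has {d,e,f,h,j} — only g is left for (r3,c7).
row 4 has {d,e,f,g,i,j}; column 3 has {d,e,f,i,j} — only h is left for (r4,c3).
row 6 has {d,e,h}; column 2 has {d,e,f,g,h,i} — only j is left for (r6,c2).
row 6 has {d,e,h,j}; column 3 has {d,e,f,h,i,j} — only g is left for (r6,c3).
row 6 has {d,e,g,h,j}; column 4 has {d,e,g,h,i,j} — only f is left for (r6,c4).
row 6 has {d,e,f,g,h,j}; column 7 has {d,e,f,g,h,j} — only i is left for (r6,c7).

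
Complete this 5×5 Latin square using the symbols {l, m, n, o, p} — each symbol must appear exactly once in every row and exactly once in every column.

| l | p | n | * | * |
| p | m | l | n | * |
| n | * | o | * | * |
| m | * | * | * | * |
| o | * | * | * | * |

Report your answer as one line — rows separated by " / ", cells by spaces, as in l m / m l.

l p n o m / p m l n o / n l o m p / m o p l n / o n m p l

At row 2, column 5: row 2 has {l,m,n,p}; column 5 is empty so far; that leaves o.
At row 3, column 2: row 3 has {n,o}; column 2 has {m,p}; that leaves l.
At row 4, column 3: row 4 has {m}; column 3 has {l,n,o}; that leaves p.
At row 5, column 2: row 5 has {o}; column 2 has {l,m,p}; that leaves n.
At row 5, column 3: row 5 has {n,o}; column 3 has {l,n,o,p}; that leaves m.
At row 1, column 5: row 1 has {l,n,p}; column 5 has {o}; that leaves m.
At row 3, column 5: row 3 has {l,n,o}; column 5 has {m,o}; that leaves p.
At row 4, column 2: row 4 has {m,p}; column 2 has {l,m,n,p}; that leaves o.
At row 4, column 4: row 4 has {m,o,p}; column 4 has {n}; that leaves l.
At row 4, column 5: row 4 has {l,m,o,p}; column 5 has {m,o,p}; that leaves n.
At row 5, column 4: row 5 has {m,n,o}; column 4 has {l,n}; that leaves p.
At row 5, column 5: row 5 has {m,n,o,p}; column 5 has {m,n,o,p}; that leaves l.
At row 1, column 4: row 1 has {l,m,n,p}; column 4 has {l,n,p}; that leaves o.
At row 3, column 4: row 3 has {l,n,o,p}; column 4 has {l,n,o,p}; that leaves m.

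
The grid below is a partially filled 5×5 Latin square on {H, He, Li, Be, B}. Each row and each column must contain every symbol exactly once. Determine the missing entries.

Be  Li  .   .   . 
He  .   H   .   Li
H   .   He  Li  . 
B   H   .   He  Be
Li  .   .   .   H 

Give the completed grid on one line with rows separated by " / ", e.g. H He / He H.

Be Li B H He / He B H Be Li / H Be He Li B / B H Li He Be / Li He Be B H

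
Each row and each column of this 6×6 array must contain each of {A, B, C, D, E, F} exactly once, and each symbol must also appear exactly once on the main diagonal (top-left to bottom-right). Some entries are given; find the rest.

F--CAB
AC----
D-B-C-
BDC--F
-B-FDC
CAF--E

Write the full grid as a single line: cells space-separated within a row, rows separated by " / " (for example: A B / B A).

F E D C A B / A C E B F D / D F B E C A / B D C A E F / E B A F D C / C A F D B E

(r1,c2): row 1 has {A,B,C,F}; column 2 has {A,B,C,D}, so it must be E.
(r1,c3): row 1 has {A,B,C,E,F}; column 3 has {B,C,F}, so it must be D.
(r2,c3): row 2 has {A,C}; column 3 has {B,C,D,F}, so it must be E.
(r2,c6): row 2 has {A,C,E}; column 6 has {B,C,E,F}, so it must be D.
(r3,c2): row 3 has {B,C,D}; column 2 has {A,B,C,D,E}, so it must be F.
(r3,c6): row 3 has {B,C,D,F}; column 6 has {B,C,D,E,F}, so it must be A.
(r4,c4): row 4 has {B,C,D,F}; column 4 has {C,F}; the diagonal has {B,C,D,E,F}, so it must be A.
(r4,c5): row 4 has {A,B,C,D,F}; column 5 has {A,C,D}, so it must be E.
(r5,c1): row 5 has {B,C,D,F}; column 1 has {A,B,C,D,F}, so it must be E.
(r5,c3): row 5 has {B,C,D,E,F}; column 3 has {B,C,D,E,F}, so it must be A.
(r6,c5): row 6 has {A,C,E,F}; column 5 has {A,C,D,E}, so it must be B.
(r2,c4): row 2 has {A,C,D,E}; column 4 has {A,C,F}, so it must be B.
(r2,c5): row 2 has {A,B,C,D,E}; column 5 has {A,B,C,D,E}, so it must be F.
(r3,c4): row 3 has {A,B,C,D,F}; column 4 has {A,B,C,F}, so it must be E.
(r6,c4): row 6 has {A,B,C,E,F}; column 4 has {A,B,C,E,F}, so it must be D.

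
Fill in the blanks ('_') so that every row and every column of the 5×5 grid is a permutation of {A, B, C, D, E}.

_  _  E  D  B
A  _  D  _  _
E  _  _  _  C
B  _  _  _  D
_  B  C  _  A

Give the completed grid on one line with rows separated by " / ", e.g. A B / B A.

(r1,c1): row 1 has {B,D,E}; column 1 has {A,B,E}, so it must be C.
(r1,c2): row 1 has {B,C,D,E}; column 2 has {B}, so it must be A.
(r2,c5): row 2 has {A,D}; column 5 has {A,B,C,D}, so it must be E.
(r3,c2): row 3 has {C,E}; column 2 has {A,B}, so it must be D.
(r4,c3): row 4 has {B,D}; column 3 has {C,D,E}, so it must be A.
(r5,c1): row 5 has {A,B,C}; column 1 has {A,B,C,E}, so it must be D.
(r5,c4): row 5 has {A,B,C,D}; column 4 has {D}, so it must be E.
(r2,c2): row 2 has {A,D,E}; column 2 has {A,B,D}, so it must be C.
(r2,c4): row 2 has {A,C,D,E}; column 4 has {D,E}, so it must be B.
(r3,c3): row 3 has {C,D,E}; column 3 has {A,C,D,E}, so it must be B.
(r3,c4): row 3 has {B,C,D,E}; column 4 has {B,D,E}, so it must be A.
(r4,c2): row 4 has {A,B,D}; column 2 has {A,B,C,D}, so it must be E.
(r4,c4): row 4 has {A,B,D,E}; column 4 has {A,B,D,E}, so it must be C.

C A E D B / A C D B E / E D B A C / B E A C D / D B C E A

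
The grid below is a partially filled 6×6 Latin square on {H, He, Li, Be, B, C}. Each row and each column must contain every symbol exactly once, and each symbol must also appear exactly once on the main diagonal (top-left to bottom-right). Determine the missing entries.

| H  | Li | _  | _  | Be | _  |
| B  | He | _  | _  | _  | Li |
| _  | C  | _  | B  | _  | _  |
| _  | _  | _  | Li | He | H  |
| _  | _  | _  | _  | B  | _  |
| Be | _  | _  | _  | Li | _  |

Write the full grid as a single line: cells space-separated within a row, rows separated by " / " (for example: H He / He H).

H Li C He Be B / B He H Be C Li / Li C Be B H He / C Be B Li He H / He H Li C B Be / Be B He H Li C

row 3 has {B,C}; column 3 is empty so far; the diagonal has {H,He,Li,B} — only Be is left for (r3,c3).
row 3 has {Be,B,C}; column 5 has {He,Li,Be,B} — only H is left for (r3,c5).
row 3 has {H,Be,B,C}; column 6 has {H,Li} — only He is left for (r3,c6).
row 4 has {H,He,Li}; column 1 has {H,Be,B} — only C is left for (r4,c1).
row 4 has {H,He,Li,C}; column 3 has {Be} — only B is left for (r4,c3).
row 6 has {Li,Be}; column 6 has {H,He,Li}; the diagonal has {H,He,Li,Be,B} — only C is left for (r6,c6).
row 1 has {H,Li,Be}; column 6 has {H,He,Li,C} — only B is left for (r1,c6).
row 2 has {He,Li,B}; column 5 has {H,He,Li,Be,B} — only C is left for (r2,c5).
row 3 has {H,He,Be,B,C}; column 1 has {H,Be,B,C} — only Li is left for (r3,c1).
row 4 has {H,He,Li,B,C}; column 2 has {He,Li,C} — only Be is left for (r4,c2).
row 5 has {B}; column 1 has {H,Li,Be,B,C} — only He is left for (r5,c1).
row 5 has {He,B}; column 2 has {He,Li,Be,C} — only H is left for (r5,c2).
row 5 has {H,He,B}; column 6 has {H,He,Li,B,C} — only Be is left for (r5,c6).
row 6 has {Li,Be,C}; column 2 has {H,He,Li,Be,C} — only B is left for (r6,c2).
row 2 has {He,Li,B,C}; column 3 has {Be,B} — only H is left for (r2,c3).
row 2 has {H,He,Li,B,C}; column 4 has {Li,B} — only Be is left for (r2,c4).
row 5 has {H,He,Be,B}; column 4 has {Li,Be,B} — only C is left for (r5,c4).
row 6 has {Li,Be,B,C}; column 3 has {H,Be,B} — only He is left for (r6,c3).
row 6 has {He,Li,Be,B,C}; column 4 has {Li,Be,B,C} — only H is left for (r6,c4).
row 1 has {H,Li,Be,B}; column 3 has {H,He,Be,B} — only C is left for (r1,c3).
row 1 has {H,Li,Be,B,C}; column 4 has {H,Li,Be,B,C} — only He is left for (r1,c4).
row 5 has {H,He,Be,B,C}; column 3 has {H,He,Be,B,C} — only Li is left for (r5,c3).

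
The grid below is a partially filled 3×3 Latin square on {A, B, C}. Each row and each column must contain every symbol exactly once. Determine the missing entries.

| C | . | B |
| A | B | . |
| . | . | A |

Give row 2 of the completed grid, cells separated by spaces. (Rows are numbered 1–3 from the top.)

row 1 has {B,C}; column 2 has {B} — only A is left for (r1,c2).
row 2 has {A,B}; column 3 has {A,B} — only C is left for (r2,c3).

A B C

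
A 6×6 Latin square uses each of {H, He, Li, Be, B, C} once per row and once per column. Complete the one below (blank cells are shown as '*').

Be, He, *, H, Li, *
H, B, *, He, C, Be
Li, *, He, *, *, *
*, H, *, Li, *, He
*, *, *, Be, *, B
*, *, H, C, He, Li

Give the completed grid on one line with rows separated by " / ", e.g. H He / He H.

Cell (r1,c6): row 1 has {H,He,Li,Be}; column 6 has {He,Li,Be,B} → C.
Cell (r2,c3): row 2 has {H,He,Be,B,C}; column 3 has {H,He} → Li.
Cell (r3,c4): row 3 has {He,Li}; column 4 has {H,He,Li,Be,C} → B.
Cell (r3,c6): row 3 has {He,Li,B}; column 6 has {He,Li,Be,B,C} → H.
Cell (r5,c3): row 5 has {Be,B}; column 3 has {H,He,Li} → C.
Cell (r5,c5): row 5 has {Be,B,C}; column 5 has {He,Li,C} → H.
Cell (r6,c1): row 6 has {H,He,Li,C}; column 1 has {H,Li,Be} → B.
Cell (r6,c2): row 6 has {H,He,Li,B,C}; column 2 has {H,He,B} → Be.
Cell (r1,c3): row 1 has {H,He,Li,Be,C}; column 3 has {H,He,Li,C} → B.
Cell (r3,c2): row 3 has {H,He,Li,B}; column 2 has {H,He,Be,B} → C.
Cell (r3,c5): row 3 has {H,He,Li,B,C}; column 5 has {H,He,Li,C} → Be.
Cell (r4,c1): row 4 has {H,He,Li}; column 1 has {H,Li,Be,B} → C.
Cell (r4,c3): row 4 has {H,He,Li,C}; column 3 has {H,He,Li,B,C} → Be.
Cell (r4,c5): row 4 has {H,He,Li,Be,C}; column 5 has {H,He,Li,Be,C} → B.
Cell (r5,c1): row 5 has {H,Be,B,C}; column 1 has {H,Li,Be,B,C} → He.
Cell (r5,c2): row 5 has {H,He,Be,B,C}; column 2 has {H,He,Be,B,C} → Li.

Be He B H Li C / H B Li He C Be / Li C He B Be H / C H Be Li B He / He Li C Be H B / B Be H C He Li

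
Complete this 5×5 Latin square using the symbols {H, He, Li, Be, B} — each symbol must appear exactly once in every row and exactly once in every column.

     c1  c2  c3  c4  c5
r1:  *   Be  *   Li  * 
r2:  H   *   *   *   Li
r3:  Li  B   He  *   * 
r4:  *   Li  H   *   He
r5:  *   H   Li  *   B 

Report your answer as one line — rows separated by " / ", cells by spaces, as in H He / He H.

He Be B Li H / H He Be B Li / Li B He H Be / B Li H Be He / Be H Li He B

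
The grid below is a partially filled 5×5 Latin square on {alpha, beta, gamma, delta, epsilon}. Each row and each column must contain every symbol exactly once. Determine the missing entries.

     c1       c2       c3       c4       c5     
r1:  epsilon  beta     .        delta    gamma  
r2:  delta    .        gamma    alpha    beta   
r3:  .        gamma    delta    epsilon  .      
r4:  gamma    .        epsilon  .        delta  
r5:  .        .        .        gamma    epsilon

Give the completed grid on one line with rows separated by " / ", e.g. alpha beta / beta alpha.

epsilon beta alpha delta gamma / delta epsilon gamma alpha beta / beta gamma delta epsilon alpha / gamma alpha epsilon beta delta / alpha delta beta gamma epsilon

(r1,c3) = alpha
(r2,c2) = epsilon
(r3,c5) = alpha
(r4,c2) = alpha
(r4,c4) = beta
(r5,c2) = delta
(r5,c3) = beta
(r3,c1) = beta
(r5,c1) = alpha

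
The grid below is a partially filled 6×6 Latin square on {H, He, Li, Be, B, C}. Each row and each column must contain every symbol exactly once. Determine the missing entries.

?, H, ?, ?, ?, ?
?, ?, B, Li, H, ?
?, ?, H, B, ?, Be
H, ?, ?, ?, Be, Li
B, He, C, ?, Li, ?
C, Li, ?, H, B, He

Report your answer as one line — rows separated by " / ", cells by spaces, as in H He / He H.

At row 2, column 6: row 2 has {H,Li,B}; column 6 has {He,Li,Be}; that leaves C.
At row 3, column 2: row 3 has {H,Be,B}; column 2 has {H,He,Li}; that leaves C.
At row 3, column 5: row 3 has {H,Be,B,C}; column 5 has {H,Li,Be,B}; that leaves He.
At row 4, column 2: row 4 has {H,Li,Be}; column 2 has {H,He,Li,C}; that leaves B.
At row 4, column 3: row 4 has {H,Li,Be,B}; column 3 has {H,B,C}; that leaves He.
At row 4, column 4: row 4 has {H,He,Li,Be,B}; column 4 has {H,Li,B}; that leaves C.
At row 5, column 4: row 5 has {He,Li,B,C}; column 4 has {H,Li,B,C}; that leaves Be.
At row 5, column 6: row 5 has {He,Li,Be,B,C}; column 6 has {He,Li,Be,C}; that leaves H.
At row 6, column 3: row 6 has {H,He,Li,B,C}; column 3 has {H,He,B,C}; that leaves Be.
At row 1, column 3: row 1 has {H}; column 3 has {H,He,Be,B,C}; that leaves Li.
At row 1, column 4: row 1 has {H,Li}; column 4 has {H,Li,Be,B,C}; that leaves He.
At row 1, column 5: row 1 has {H,He,Li}; column 5 has {H,He,Li,Be,B}; that leaves C.
At row 1, column 6: row 1 has {H,He,Li,C}; column 6 has {H,He,Li,Be,C}; that leaves B.
At row 2, column 2: row 2 has {H,Li,B,C}; column 2 has {H,He,Li,B,C}; that leaves Be.
At row 3, column 1: row 3 has {H,He,Be,B,C}; column 1 has {H,B,C}; that leaves Li.
At row 1, column 1: row 1 has {H,He,Li,B,C}; column 1 has {H,Li,B,C}; that leaves Be.
At row 2, column 1: row 2 has {H,Li,Be,B,C}; column 1 has {H,Li,Be,B,C}; that leaves He.

Be H Li He C B / He Be B Li H C / Li C H B He Be / H B He C Be Li / B He C Be Li H / C Li Be H B He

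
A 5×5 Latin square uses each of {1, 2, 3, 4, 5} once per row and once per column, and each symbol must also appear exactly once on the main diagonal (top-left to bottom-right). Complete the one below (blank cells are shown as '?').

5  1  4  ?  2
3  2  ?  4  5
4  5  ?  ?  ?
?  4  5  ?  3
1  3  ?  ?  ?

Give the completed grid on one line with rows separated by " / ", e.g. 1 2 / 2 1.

(r1,c4): row 1 has {1,2,4,5}; column 4 has {4}, so it must be 3.
(r2,c3): row 2 has {2,3,4,5}; column 3 has {4,5}, so it must be 1.
(r3,c3): row 3 has {4,5}; column 3 has {1,4,5}; the diagonal has {2,5}, so it must be 3.
(r3,c5): row 3 has {3,4,5}; column 5 has {2,3,5}, so it must be 1.
(r4,c1): row 4 has {3,4,5}; column 1 has {1,3,4,5}, so it must be 2.
(r4,c4): row 4 has {2,3,4,5}; column 4 has {3,4}; the diagonal has {2,3,5}, so it must be 1.
(r5,c3): row 5 has {1,3}; column 3 has {1,3,4,5}, so it must be 2.
(r5,c4): row 5 has {1,2,3}; column 4 has {1,3,4}, so it must be 5.
(r5,c5): row 5 has {1,2,3,5}; column 5 has {1,2,3,5}; the diagonal has {1,2,3,5}, so it must be 4.
(r3,c4): row 3 has {1,3,4,5}; column 4 has {1,3,4,5}, so it must be 2.

5 1 4 3 2 / 3 2 1 4 5 / 4 5 3 2 1 / 2 4 5 1 3 / 1 3 2 5 4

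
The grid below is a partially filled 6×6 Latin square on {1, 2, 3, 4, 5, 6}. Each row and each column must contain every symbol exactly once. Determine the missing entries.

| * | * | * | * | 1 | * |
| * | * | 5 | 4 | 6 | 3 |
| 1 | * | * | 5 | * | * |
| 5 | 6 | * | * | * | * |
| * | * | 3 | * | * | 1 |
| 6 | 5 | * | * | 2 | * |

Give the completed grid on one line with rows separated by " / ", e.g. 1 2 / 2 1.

3 4 6 2 1 5 / 2 1 5 4 6 3 / 1 3 2 5 4 6 / 5 6 4 1 3 2 / 4 2 3 6 5 1 / 6 5 1 3 2 4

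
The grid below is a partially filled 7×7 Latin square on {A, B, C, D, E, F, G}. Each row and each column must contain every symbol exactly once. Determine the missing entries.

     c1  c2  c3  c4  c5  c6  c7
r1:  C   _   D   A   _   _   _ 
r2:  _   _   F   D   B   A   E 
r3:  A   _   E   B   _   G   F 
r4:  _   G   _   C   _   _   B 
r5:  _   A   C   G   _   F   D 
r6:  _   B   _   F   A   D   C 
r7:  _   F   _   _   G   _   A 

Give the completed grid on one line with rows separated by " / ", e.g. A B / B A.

(r1,c2) = E
(r1,c5) = F
(r1,c6) = B
(r1,c7) = G
(r2,c1) = G
(r2,c2) = C
(r3,c2) = D
(r3,c5) = C
(r4,c3) = A
(r4,c6) = E
(r5,c5) = E
(r6,c1) = E
(r6,c3) = G
(r7,c3) = B
(r7,c4) = E
(r7,c6) = C
(r4,c5) = D
(r5,c1) = B
(r7,c1) = D
(r4,c1) = F

C E D A F B G / G C F D B A E / A D E B C G F / F G A C D E B / B A C G E F D / E B G F A D C / D F B E G C A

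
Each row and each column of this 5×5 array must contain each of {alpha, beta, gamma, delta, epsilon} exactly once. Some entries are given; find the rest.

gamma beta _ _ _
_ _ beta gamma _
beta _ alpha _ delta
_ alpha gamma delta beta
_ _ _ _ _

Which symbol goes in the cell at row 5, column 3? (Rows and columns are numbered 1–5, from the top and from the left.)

(r3,c4) = epsilon
(r4,c1) = epsilon
(r1,c4) = alpha
(r1,c5) = epsilon
(r2,c5) = alpha
(r3,c2) = gamma
(r5,c4) = beta
(r5,c5) = gamma
(r1,c3) = delta
(r2,c1) = delta
(r2,c2) = epsilon
(r5,c1) = alpha
(r5,c2) = delta
(r5,c3) = epsilon

epsilon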